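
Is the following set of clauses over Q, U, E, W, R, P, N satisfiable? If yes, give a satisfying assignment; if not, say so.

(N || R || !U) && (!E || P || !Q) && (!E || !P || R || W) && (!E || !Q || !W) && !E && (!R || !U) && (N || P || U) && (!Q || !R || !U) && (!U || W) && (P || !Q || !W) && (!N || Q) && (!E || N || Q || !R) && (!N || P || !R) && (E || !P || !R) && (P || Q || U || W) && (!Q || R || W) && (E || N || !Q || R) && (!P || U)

Unit clause (!E) forces E = False.
Set Q = True.
Try U = False:
  (!P || U) forces P = False.
  (N || P || U) forces N = True.
  (P || !Q || !W) forces W = False.
  (!N || P || !R) forces R = False.
  clause (!Q || R || W) is falsified — backtrack.
So U = True.
  then (!R || !U) forces R = False.
  then (!U || W) forces W = True.
  then (P || !Q || !W) forces P = True.
  then (E || N || !Q || R) forces N = True.
All clauses satisfied.

Q=T, U=T, E=F, W=T, R=F, P=T, N=T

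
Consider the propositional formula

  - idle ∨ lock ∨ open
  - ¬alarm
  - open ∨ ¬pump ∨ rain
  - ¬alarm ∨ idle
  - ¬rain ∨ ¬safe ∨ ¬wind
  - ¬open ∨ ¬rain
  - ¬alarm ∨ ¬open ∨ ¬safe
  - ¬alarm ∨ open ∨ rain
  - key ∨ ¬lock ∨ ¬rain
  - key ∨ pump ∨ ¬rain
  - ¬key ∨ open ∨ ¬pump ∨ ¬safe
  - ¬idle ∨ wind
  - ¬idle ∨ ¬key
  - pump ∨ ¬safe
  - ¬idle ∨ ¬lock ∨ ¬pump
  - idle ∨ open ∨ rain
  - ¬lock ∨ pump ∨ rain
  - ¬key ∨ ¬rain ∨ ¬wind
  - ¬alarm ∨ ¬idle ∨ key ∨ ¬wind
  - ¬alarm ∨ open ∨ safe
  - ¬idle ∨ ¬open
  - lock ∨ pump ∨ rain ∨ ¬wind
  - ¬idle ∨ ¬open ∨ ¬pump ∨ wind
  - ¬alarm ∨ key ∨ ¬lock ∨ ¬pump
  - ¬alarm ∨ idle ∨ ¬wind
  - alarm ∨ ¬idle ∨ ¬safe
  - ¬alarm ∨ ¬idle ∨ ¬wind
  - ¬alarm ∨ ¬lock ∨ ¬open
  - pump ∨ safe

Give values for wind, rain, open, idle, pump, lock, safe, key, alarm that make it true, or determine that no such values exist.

Unit clause (¬alarm) forces alarm = False.
Set wind = True.
Set rain = False.
Try open = False:
  (open ∨ ¬pump ∨ rain) forces pump = False.
  (pump ∨ ¬safe) forces safe = False.
  clause (pump ∨ safe) is falsified — backtrack.
So open = True.
  then (¬idle ∨ ¬open) forces idle = False.
Set pump = True.
Set lock = False.
Set safe = True.
Set key = True.
All clauses satisfied.

wind: True; rain: False; open: True; idle: False; pump: True; lock: False; safe: True; key: True; alarm: False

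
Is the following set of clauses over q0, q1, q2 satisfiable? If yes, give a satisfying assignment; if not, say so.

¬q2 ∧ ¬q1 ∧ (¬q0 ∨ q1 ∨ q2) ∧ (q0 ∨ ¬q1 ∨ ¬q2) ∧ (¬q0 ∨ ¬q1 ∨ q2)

q0 = False; q1 = False; q2 = False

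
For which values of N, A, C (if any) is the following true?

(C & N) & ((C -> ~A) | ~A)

N: True; A: False; C: True

  C & N = True
  (C -> ~A) | ~A = True
    C -> ~A = True
      ~A = True
    ~A = True
Both conjuncts True, so the formula holds.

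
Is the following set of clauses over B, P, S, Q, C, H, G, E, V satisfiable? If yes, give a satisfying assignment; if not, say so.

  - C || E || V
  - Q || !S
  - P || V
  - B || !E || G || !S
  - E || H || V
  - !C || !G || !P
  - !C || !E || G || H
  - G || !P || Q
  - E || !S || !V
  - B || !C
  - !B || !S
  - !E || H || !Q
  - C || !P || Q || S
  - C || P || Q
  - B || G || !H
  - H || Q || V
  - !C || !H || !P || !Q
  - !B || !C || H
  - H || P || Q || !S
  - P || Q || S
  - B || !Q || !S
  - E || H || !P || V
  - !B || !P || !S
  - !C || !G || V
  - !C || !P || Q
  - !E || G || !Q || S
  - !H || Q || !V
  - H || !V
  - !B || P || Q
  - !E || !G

Set B = False.
  then (B || !C) forces C = False.
Set P = True.
Try S = True:
  (Q || !S) forces Q = True.
  clause (B || !Q || !S) is falsified — backtrack.
So S = False.
  then (C || !P || Q || S) forces Q = True.
Set H = True.
  then (B || G || !H) forces G = True.
  then (!E || !G) forces E = False.
  then (C || E || V) forces V = True.
All clauses satisfied.

B = False, P = True, S = False, Q = True, C = False, H = True, G = True, E = False, V = True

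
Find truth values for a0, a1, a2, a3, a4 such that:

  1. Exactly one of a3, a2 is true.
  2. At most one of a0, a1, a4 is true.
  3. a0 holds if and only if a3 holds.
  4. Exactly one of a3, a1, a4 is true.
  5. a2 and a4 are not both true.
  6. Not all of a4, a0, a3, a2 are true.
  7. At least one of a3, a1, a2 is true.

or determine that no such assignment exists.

a0 = True; a1 = False; a2 = False; a3 = True; a4 = False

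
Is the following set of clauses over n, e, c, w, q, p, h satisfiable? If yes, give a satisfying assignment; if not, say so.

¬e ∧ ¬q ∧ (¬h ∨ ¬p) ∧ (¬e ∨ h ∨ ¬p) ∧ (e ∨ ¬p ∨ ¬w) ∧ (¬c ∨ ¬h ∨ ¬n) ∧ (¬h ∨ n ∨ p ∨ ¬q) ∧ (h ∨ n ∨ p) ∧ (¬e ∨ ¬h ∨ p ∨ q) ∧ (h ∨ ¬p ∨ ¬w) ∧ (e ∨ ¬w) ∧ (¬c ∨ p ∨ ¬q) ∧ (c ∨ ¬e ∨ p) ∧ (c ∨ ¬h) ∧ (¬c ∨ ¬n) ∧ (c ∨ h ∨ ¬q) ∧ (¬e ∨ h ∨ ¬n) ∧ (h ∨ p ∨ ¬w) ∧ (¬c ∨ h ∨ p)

Unit clause (¬e) forces e = False.
Unit clause (¬q) forces q = False.
In (e ∨ ¬w) only ¬w is left, so w = False.
Set n = True.
  then (¬c ∨ ¬n) forces c = False.
  then (c ∨ ¬h) forces h = False.
Set p = True.
All clauses satisfied.

n: True, e: False, c: False, w: False, q: False, p: True, h: False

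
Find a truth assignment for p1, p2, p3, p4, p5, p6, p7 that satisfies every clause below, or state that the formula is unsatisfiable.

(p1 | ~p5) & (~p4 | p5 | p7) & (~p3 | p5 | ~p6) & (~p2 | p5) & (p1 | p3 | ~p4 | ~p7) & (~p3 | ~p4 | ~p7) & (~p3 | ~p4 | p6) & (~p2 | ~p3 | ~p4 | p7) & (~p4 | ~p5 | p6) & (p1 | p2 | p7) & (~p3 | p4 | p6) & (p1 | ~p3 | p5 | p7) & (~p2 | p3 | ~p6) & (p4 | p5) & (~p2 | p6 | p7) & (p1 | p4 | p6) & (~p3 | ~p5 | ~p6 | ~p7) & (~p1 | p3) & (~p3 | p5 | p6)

Set p1 = True.
  then (~p1 | p3) forces p3 = True.
Set p2 = False.
Set p4 = False.
  then (~p3 | p4 | p6) forces p6 = True.
  then (p4 | p5) forces p5 = True.
  then (~p3 | ~p5 | ~p6 | ~p7) forces p7 = False.
All clauses satisfied.

p1=T, p2=F, p3=T, p4=F, p5=T, p6=T, p7=F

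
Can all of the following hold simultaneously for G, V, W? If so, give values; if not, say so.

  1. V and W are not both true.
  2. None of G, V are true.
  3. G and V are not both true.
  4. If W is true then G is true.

G=F, V=F, W=F

  (1) V=F, W=F — not both ✓
  (2) {G, V}: 0 true — none ✓
  (3) G=F, V=F — not both ✓
  (4) W=F ⇒ G: vacuous ✓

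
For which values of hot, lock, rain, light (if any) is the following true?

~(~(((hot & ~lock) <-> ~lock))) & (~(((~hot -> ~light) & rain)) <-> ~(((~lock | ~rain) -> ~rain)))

hot: True, lock: True, rain: True, light: False

  ~(~(((hot & ~lock) <-> ~lock))) = True
    ~(((hot & ~lock) <-> ~lock)) = False
      (hot & ~lock) <-> ~lock = True
        hot & ~lock = False
          ~lock = False
        ~lock = False
  ~(((~hot -> ~light) & rain)) <-> ~(((~lock | ~rain) -> ~rain)) = True
    ~(((~hot -> ~light) & rain)) = False
      (~hot -> ~light) & rain = True
        ~hot -> ~light = True
          ~hot = False
          ~light = True
    ~(((~lock | ~rain) -> ~rain)) = False
      (~lock | ~rain) -> ~rain = True
        ~lock | ~rain = False
          ~lock = False
          ~rain = False
        ~rain = False
Both conjuncts True, so the formula holds.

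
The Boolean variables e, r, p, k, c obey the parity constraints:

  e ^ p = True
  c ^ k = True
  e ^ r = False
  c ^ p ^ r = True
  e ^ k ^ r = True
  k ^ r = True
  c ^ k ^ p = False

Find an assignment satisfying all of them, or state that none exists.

e: False; r: False; p: True; k: True; c: False

e ^ p = F ^ T = True ✓
c ^ k = F ^ T = True ✓
e ^ r = F ^ F = False ✓
c ^ p ^ r = F ^ T ^ F = True ✓
e ^ k ^ r = F ^ T ^ F = True ✓
k ^ r = T ^ F = True ✓
c ^ k ^ p = F ^ T ^ T = False ✓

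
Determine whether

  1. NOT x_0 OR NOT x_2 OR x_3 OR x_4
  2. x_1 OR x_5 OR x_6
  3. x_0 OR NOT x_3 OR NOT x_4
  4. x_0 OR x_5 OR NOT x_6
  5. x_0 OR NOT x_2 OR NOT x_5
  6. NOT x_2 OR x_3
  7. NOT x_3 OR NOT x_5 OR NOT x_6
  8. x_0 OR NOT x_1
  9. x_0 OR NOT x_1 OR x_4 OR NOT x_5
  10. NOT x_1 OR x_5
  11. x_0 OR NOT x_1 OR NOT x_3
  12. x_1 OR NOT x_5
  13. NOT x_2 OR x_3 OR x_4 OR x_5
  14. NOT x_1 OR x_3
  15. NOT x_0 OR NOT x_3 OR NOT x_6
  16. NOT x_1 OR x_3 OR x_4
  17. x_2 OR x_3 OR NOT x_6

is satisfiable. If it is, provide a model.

x_0 = True, x_1 = True, x_2 = False, x_3 = True, x_4 = False, x_5 = True, x_6 = False

Try x_0 = False:
  (x_0 OR NOT x_1) forces x_1 = False.
  (x_1 OR NOT x_5) forces x_5 = False.
  (x_1 OR x_5 OR x_6) forces x_6 = True.
  clause (x_0 OR x_5 OR NOT x_6) is falsified — backtrack.
So x_0 = True.
Set x_1 = True.
  then (NOT x_1 OR x_5) forces x_5 = True.
  then (NOT x_1 OR x_3) forces x_3 = True.
  then (NOT x_0 OR NOT x_3 OR NOT x_6) forces x_6 = False.
Set x_2 = False.
Set x_4 = False.
All clauses satisfied.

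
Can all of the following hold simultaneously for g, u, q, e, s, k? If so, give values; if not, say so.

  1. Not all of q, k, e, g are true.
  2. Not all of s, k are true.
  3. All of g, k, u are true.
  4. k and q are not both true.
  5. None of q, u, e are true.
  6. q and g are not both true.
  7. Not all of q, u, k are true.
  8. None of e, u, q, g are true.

Case g = True:
  Constraint (8) is violated (g=T) — contradiction.
Case g = False:
  Constraint (3) is violated (g=F) — contradiction.
Both cases fail — unsatisfiable.

Unsatisfiable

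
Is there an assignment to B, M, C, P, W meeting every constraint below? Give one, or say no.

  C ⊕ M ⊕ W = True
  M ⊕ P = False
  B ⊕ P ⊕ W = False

B=F, M=F, C=T, P=F, W=F

C ⊕ M ⊕ W = T ⊕ F ⊕ F = True ✓
M ⊕ P = F ⊕ F = False ✓
B ⊕ P ⊕ W = F ⊕ F ⊕ F = False ✓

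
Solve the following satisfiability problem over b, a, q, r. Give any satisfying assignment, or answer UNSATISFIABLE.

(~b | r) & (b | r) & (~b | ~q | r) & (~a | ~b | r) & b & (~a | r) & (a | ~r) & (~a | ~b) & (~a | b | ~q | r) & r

Case b = True:
  (~b | r) forces r = True.
  (a | ~r) forces a = True.
  Clause (~a | ~b) is falsified — contradiction.
Case b = False:
  Clause (b) is falsified — contradiction.
Both cases fail, so the formula is unsatisfiable.

UNSATISFIABLE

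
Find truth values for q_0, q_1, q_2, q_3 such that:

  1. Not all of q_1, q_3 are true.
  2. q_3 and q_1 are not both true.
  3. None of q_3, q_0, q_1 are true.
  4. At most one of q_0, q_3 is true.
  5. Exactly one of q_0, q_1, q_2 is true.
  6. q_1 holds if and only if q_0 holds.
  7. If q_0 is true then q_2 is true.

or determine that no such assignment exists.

q_0 = False, q_1 = False, q_2 = True, q_3 = False

  (1) {q_1, q_3}: 0/2 true — not all ✓
  (2) q_3=F, q_1=F — not both ✓
  (3) {q_3, q_0, q_1}: 0 true — none ✓
  (4) {q_0, q_3}: 0 true — at most one ✓
  (5) {q_0, q_1, q_2}: 1 true — exactly one ✓
  (6) q_1=F, q_0=F — same ✓
  (7) q_0=F ⇒ q_2: vacuous ✓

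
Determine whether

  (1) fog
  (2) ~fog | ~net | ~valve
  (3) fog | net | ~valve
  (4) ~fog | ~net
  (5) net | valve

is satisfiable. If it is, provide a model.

Unit clause (fog) forces fog = True.
In (~fog | ~net) only ~net is left, so net = False.
In (net | valve) only valve is left, so valve = True.
Check each clause:
  (fog): fog holds.
  (~fog | ~net | ~valve): ~net holds.
  (fog | net | ~valve): fog holds.
  (~fog | ~net): ~net holds.
  (net | valve): valve holds.
All clauses satisfied.

fog = True; valve = True; net = False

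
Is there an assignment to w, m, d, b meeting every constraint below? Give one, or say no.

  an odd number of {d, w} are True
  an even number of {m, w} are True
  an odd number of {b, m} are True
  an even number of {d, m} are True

Adding constraints 1, 2, 4 mod 2: every variable appears an even number of times on the left, so the left side is 0.
But the right sides sum to 1 (mod 2). 0 ≠ 1 — the system is inconsistent.

Unsatisfiable — no assignment works.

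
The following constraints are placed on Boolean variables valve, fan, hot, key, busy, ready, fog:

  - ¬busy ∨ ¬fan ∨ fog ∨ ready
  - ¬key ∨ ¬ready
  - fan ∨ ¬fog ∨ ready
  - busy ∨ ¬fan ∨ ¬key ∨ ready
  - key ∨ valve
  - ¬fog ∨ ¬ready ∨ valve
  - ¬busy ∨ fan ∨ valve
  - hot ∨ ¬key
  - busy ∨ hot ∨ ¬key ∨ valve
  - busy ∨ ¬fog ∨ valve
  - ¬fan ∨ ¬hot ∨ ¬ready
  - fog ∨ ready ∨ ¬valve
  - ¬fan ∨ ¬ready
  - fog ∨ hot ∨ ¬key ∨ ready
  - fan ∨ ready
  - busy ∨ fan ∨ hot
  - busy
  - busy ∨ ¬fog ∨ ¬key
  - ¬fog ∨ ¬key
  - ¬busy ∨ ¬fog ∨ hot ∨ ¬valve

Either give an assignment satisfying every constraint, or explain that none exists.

Unit clause (busy) forces busy = True.
Try valve = False:
  (key ∨ valve) forces key = True.
  (¬key ∨ ¬ready) forces ready = False.
  (¬busy ∨ fan ∨ valve) forces fan = True.
  (¬busy ∨ ¬fan ∨ fog ∨ ready) forces fog = True.
  clause (¬fog ∨ ¬key) is falsified — backtrack.
So valve = True.
Set fan = False.
  then (fan ∨ ready) forces ready = True.
  then (¬key ∨ ¬ready) forces key = False.
Set hot = False.
  then (¬busy ∨ ¬fog ∨ hot ∨ ¬valve) forces fog = False.
All clauses satisfied.

valve: True, fan: False, hot: False, key: False, busy: True, ready: True, fog: False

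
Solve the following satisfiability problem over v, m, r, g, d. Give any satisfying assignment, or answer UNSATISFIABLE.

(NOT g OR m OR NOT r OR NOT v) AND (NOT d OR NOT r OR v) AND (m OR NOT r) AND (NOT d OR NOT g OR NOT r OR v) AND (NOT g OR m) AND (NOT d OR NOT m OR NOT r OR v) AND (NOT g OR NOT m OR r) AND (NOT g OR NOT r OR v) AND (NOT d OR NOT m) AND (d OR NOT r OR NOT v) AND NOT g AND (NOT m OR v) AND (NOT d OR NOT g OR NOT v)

v = False; m = False; r = False; g = False; d = False

Unit clause (NOT g) forces g = False.
Set v = False.
  then (NOT m OR v) forces m = False.
  then (m OR NOT r) forces r = False.
Set d = False.
All clauses satisfied.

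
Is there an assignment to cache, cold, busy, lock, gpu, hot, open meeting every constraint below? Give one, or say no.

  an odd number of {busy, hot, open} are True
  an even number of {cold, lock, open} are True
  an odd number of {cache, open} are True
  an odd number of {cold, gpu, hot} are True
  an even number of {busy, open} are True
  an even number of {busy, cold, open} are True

cache = True, cold = False, busy = False, lock = False, gpu = False, hot = True, open = False

{busy, hot, open}: 1 true → odd ✓
{cold, lock, open}: 0 true → even ✓
{cache, open}: 1 true → odd ✓
{cold, gpu, hot}: 1 true → odd ✓
{busy, open}: 0 true → even ✓
{busy, cold, open}: 0 true → even ✓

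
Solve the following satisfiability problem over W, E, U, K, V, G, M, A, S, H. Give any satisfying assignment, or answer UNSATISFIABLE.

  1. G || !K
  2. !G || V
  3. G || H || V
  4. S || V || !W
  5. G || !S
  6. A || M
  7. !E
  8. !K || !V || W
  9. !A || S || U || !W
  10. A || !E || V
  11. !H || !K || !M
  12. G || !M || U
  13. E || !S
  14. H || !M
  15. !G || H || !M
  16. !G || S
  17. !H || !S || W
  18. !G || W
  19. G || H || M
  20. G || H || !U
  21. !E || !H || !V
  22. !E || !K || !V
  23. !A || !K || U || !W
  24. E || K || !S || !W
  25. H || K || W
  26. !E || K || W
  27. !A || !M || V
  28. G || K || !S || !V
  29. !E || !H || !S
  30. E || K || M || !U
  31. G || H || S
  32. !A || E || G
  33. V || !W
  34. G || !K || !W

W=F; E=F; U=T; K=F; V=F; G=F; M=T; A=F; S=F; H=T

Unit clause (!E) forces E = False.
In (E || !S) only !S is left, so S = False.
In (!G || S) only !G is left, so G = False.
In (G || H || S) only H is left, so H = True.
In (!A || E || G) only !A is left, so A = False.
In (G || !K) only !K is left, so K = False.
In (A || M) only M is left, so M = True.
In (G || !M || U) only U is left, so U = True.
Set W = False.
Set V = False.
All clauses satisfied.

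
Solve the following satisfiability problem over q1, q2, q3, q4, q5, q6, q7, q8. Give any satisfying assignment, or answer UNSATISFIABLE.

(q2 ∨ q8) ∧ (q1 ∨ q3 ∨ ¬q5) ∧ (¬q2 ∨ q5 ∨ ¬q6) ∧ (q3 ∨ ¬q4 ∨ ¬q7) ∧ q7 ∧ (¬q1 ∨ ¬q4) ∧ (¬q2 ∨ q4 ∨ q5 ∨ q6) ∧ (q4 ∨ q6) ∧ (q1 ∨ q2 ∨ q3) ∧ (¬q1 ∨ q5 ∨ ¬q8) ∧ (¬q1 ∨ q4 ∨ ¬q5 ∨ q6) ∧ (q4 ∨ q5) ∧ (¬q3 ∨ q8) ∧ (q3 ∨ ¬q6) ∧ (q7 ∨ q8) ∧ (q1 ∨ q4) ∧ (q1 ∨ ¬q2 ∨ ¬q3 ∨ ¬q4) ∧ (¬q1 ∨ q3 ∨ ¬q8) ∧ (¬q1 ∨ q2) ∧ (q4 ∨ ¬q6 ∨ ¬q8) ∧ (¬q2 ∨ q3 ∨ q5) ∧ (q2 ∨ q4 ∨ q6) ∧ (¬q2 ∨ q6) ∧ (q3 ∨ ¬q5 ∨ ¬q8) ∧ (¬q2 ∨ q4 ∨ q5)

q1: False, q2: False, q3: True, q4: True, q5: True, q6: False, q7: True, q8: True

Unit clause (q7) forces q7 = True.
Set q1 = False.
  then (q1 ∨ q4) forces q4 = True.
  then (q3 ∨ ¬q4 ∨ ¬q7) forces q3 = True.
  then (¬q3 ∨ q8) forces q8 = True.
  then (q1 ∨ ¬q2 ∨ ¬q3 ∨ ¬q4) forces q2 = False.
Set q5 = True.
Set q6 = False.
All clauses satisfied.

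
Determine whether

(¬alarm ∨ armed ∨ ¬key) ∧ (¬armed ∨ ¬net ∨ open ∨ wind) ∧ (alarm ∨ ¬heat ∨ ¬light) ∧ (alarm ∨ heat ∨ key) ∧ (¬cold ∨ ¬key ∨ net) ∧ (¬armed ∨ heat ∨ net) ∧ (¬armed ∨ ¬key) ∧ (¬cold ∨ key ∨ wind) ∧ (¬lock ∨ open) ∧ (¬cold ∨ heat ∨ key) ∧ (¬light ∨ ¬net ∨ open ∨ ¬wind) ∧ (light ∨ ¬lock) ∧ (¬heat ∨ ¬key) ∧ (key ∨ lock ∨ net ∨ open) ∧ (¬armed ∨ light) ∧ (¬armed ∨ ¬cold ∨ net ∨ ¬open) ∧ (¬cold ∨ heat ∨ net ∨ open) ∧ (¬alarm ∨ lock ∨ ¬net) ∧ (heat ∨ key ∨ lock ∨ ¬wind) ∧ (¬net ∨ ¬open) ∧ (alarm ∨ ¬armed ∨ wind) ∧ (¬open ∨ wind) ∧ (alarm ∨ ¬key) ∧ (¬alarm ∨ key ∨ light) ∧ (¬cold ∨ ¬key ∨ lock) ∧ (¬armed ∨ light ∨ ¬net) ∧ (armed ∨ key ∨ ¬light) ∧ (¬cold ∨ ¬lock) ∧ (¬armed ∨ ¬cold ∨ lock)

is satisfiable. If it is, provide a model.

key=F; armed=T; wind=T; cold=F; heat=T; lock=F; net=F; alarm=T; light=T; open=T

Try key = True:
  (¬armed ∨ ¬key) forces armed = False.
  (¬alarm ∨ armed ∨ ¬key) forces alarm = False.
  clause (alarm ∨ ¬key) is falsified — backtrack.
So key = False.
Set armed = True.
  then (¬armed ∨ light) forces light = True.
Set wind = True.
Set cold = False.
Set heat = True.
  then (alarm ∨ ¬heat ∨ ¬light) forces alarm = True.
Set lock = False.
  then (¬alarm ∨ lock ∨ ¬net) forces net = False.
  then (key ∨ lock ∨ net ∨ open) forces open = True.
All clauses satisfied.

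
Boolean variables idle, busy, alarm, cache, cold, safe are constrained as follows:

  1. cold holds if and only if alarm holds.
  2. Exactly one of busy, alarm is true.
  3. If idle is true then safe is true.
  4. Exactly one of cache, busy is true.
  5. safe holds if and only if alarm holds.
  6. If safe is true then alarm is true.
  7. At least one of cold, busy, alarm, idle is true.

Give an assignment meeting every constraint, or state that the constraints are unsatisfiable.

idle = True, busy = False, alarm = True, cache = True, cold = True, safe = True

  (1) cold=T, alarm=T — same ✓
  (2) {busy, alarm}: 1 true — exactly one ✓
  (3) idle=T ⇒ safe: T ✓
  (4) {cache, busy}: 1 true — exactly one ✓
  (5) safe=T, alarm=T — same ✓
  (6) safe=T ⇒ alarm: T ✓
  (7) {cold, busy, alarm, idle}: 3 true — at least one ✓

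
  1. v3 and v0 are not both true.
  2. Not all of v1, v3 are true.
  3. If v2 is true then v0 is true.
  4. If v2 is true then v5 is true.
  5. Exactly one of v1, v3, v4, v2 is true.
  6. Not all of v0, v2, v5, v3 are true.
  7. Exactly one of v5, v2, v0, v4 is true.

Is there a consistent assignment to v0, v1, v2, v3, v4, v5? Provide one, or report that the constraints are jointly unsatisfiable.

v0 = False; v1 = True; v2 = False; v3 = False; v4 = False; v5 = True

  (1) v3=F, v0=F — not both ✓
  (2) {v1, v3}: 1/2 true — not all ✓
  (3) v2=F ⇒ v0: vacuous ✓
  (4) v2=F ⇒ v5: vacuous ✓
  (5) {v1, v3, v4, v2}: 1 true — exactly one ✓
  (6) {v0, v2, v5, v3}: 1/4 true — not all ✓
  (7) {v5, v2, v0, v4}: 1 true — exactly one ✓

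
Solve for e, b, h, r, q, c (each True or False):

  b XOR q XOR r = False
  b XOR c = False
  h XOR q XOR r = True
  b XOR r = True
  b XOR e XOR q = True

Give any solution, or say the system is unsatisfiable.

e: True, b: True, h: False, r: False, q: True, c: True

b XOR q XOR r = T XOR T XOR F = False ✓
b XOR c = T XOR T = False ✓
h XOR q XOR r = F XOR T XOR F = True ✓
b XOR r = T XOR F = True ✓
b XOR e XOR q = T XOR T XOR T = True ✓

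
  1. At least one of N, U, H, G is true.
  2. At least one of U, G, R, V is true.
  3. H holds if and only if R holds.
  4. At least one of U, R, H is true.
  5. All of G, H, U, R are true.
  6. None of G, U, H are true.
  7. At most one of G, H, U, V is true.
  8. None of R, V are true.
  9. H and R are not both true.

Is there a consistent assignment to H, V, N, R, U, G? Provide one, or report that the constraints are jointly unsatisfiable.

No satisfying assignment exists.

Case H = True:
  Constraint (6) is violated (H=T) — contradiction.
Case H = False:
  Constraint (5) is violated (H=F) — contradiction.
Both cases fail — unsatisfiable.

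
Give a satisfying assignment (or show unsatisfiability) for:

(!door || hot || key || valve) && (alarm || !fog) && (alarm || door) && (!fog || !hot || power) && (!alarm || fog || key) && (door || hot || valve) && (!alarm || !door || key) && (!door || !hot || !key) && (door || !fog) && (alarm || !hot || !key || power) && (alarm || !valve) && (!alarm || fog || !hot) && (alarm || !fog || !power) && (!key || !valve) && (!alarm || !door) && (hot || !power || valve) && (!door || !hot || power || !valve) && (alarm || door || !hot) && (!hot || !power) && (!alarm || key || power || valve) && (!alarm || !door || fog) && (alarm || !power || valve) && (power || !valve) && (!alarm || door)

Try fog = True:
  (alarm || !fog) forces alarm = True.
  (door || !fog) forces door = True.
  clause (!alarm || !door) is falsified — backtrack.
So fog = False.
Set power = False.
  then (power || !valve) forces valve = False.
Set alarm = False.
  then (alarm || door) forces door = True.
Set key = True.
  then (!door || !hot || !key) forces hot = False.
All clauses satisfied.

fog=F, power=F, alarm=F, key=T, valve=F, door=T, hot=F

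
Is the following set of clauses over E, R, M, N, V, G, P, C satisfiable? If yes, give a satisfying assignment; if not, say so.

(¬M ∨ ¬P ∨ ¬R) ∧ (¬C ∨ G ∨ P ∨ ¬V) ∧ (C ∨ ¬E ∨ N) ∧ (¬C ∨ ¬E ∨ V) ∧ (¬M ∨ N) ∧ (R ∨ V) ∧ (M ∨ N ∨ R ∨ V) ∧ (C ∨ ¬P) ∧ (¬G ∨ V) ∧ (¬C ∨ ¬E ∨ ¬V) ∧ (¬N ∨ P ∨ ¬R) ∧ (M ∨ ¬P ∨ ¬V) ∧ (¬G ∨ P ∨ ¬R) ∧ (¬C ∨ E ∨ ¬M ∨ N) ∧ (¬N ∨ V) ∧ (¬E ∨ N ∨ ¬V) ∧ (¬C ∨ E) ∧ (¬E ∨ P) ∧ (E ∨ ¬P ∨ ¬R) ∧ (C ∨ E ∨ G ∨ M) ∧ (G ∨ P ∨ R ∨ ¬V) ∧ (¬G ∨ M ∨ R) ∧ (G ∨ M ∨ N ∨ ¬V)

E = False, R = False, M = True, N = True, V = True, G = True, P = False, C = False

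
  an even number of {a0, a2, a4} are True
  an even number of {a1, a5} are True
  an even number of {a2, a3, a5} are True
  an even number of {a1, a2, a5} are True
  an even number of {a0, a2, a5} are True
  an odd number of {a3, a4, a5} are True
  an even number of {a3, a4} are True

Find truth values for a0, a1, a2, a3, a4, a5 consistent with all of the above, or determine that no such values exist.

a0 = True, a1 = True, a2 = False, a3 = True, a4 = True, a5 = True

{a0, a2, a4}: 2 true → even ✓
{a1, a5}: 2 true → even ✓
{a2, a3, a5}: 2 true → even ✓
{a1, a2, a5}: 2 true → even ✓
{a0, a2, a5}: 2 true → even ✓
{a3, a4, a5}: 3 true → odd ✓
{a3, a4}: 2 true → even ✓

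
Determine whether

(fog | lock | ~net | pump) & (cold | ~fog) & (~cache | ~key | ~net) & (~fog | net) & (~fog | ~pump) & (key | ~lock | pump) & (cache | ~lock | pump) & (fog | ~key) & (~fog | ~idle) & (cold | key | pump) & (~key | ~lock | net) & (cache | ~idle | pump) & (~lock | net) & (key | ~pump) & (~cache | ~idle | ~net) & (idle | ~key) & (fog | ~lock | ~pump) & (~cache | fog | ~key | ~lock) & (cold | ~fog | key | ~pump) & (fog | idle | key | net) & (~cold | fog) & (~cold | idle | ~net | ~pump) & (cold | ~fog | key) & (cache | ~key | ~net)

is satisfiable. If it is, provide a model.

idle = False, cold = True, key = False, pump = False, lock = False, net = True, fog = True, cache = False

Set idle = False.
  then (idle | ~key) forces key = False.
  then (key | ~pump) forces pump = False.
  then (key | ~lock | pump) forces lock = False.
  then (cold | key | pump) forces cold = True.
  then (~cold | fog) forces fog = True.
  then (~fog | net) forces net = True.
Set cache = False.
All clauses satisfied.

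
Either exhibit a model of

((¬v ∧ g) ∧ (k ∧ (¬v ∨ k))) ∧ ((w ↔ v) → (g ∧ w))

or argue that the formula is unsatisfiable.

g = True, w = True, k = True, v = False

  (¬v ∧ g) ∧ (k ∧ (¬v ∨ k)) = True
    ¬v ∧ g = True
      ¬v = True
    k ∧ (¬v ∨ k) = True
      ¬v ∨ k = True
        ¬v = True
  (w ↔ v) → (g ∧ w) = True
    w ↔ v = False
    g ∧ w = True
Both conjuncts True, so the formula holds.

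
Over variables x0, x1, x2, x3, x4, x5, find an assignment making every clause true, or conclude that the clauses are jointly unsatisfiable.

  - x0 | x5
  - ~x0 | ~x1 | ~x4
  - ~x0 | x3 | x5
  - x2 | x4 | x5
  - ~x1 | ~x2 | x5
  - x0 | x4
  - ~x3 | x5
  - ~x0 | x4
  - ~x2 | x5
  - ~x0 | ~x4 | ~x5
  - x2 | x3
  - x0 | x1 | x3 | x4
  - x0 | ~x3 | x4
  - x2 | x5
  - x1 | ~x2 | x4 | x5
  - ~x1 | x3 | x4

Try x0 = True:
  (~x0 | x4) forces x4 = True.
  (~x0 | ~x1 | ~x4) forces x1 = False.
  (~x0 | ~x4 | ~x5) forces x5 = False.
  (~x0 | x3 | x5) forces x3 = True.
  clause (~x3 | x5) is falsified — backtrack.
So x0 = False.
  then (x0 | x5) forces x5 = True.
  then (x0 | x4) forces x4 = True.
Set x1 = False.
Set x2 = False.
  then (x2 | x3) forces x3 = True.
All clauses satisfied.

x0 = False, x1 = False, x2 = False, x3 = True, x4 = True, x5 = True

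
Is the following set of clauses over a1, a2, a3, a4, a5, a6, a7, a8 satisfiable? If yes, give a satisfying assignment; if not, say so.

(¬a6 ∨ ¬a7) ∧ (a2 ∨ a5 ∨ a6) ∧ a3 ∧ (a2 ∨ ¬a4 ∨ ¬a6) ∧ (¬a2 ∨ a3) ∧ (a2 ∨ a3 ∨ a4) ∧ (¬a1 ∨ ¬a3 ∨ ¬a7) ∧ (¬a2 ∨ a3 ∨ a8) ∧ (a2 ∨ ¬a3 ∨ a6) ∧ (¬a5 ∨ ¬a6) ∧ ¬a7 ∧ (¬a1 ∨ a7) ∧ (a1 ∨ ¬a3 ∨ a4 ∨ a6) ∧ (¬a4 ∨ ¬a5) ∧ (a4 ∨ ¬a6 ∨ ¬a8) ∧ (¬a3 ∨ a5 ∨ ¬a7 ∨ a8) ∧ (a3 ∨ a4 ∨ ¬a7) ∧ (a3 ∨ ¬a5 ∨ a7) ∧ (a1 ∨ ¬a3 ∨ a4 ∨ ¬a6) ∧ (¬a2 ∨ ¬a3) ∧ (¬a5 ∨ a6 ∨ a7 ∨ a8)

UNSATISFIABLE

Case a3 = True:
  (¬a7) forces a7 = False.
  (¬a1 ∨ a7) forces a1 = False.
  (¬a2 ∨ ¬a3) forces a2 = False.
  (a2 ∨ ¬a3 ∨ a6) forces a6 = True.
  (a2 ∨ ¬a4 ∨ ¬a6) forces a4 = False.
  Clause (a1 ∨ ¬a3 ∨ a4 ∨ ¬a6) is falsified — contradiction.
Case a3 = False:
  Clause (a3) is falsified — contradiction.
Both cases fail, so the formula is unsatisfiable.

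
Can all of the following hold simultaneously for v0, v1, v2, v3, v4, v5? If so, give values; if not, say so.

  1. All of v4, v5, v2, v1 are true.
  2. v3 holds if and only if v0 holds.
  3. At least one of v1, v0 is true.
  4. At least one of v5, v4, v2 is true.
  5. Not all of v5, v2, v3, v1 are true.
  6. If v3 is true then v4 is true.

v0 = False; v1 = True; v2 = True; v3 = False; v4 = True; v5 = True

  (1) {v4, v5, v2, v1}: all 4 true ✓
  (2) v3=F, v0=F — same ✓
  (3) {v1, v0}: 1 true — at least one ✓
  (4) {v5, v4, v2}: 3 true — at least one ✓
  (5) {v5, v2, v3, v1}: 3/4 true — not all ✓
  (6) v3=F ⇒ v4: vacuous ✓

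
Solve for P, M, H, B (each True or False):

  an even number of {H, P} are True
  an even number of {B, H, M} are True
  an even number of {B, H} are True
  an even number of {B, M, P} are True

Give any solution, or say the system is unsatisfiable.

P = False; M = False; H = False; B = False

{H, P}: 0 true → even ✓
{B, H, M}: 0 true → even ✓
{B, H}: 0 true → even ✓
{B, M, P}: 0 true → even ✓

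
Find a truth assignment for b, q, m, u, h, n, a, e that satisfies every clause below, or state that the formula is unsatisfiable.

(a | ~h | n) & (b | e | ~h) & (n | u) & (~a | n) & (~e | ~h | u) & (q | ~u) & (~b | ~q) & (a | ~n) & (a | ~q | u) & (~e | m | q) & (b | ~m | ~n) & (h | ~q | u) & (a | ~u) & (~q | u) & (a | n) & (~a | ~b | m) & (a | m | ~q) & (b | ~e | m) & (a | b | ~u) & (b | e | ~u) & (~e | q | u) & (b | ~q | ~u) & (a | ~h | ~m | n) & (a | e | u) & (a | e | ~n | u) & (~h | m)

Set b = False.
Try q = True:
  (~q | u) forces u = True.
  clause (b | ~q | ~u) is falsified — backtrack.
So q = False.
  then (q | ~u) forces u = False.
  then (~e | q | u) forces e = False.
  then (a | e | u) forces a = True.
  then (b | e | ~h) forces h = False.
  then (n | u) forces n = True.
  then (b | ~m | ~n) forces m = False.
All clauses satisfied.

b: False, q: False, m: False, u: False, h: False, n: True, a: True, e: False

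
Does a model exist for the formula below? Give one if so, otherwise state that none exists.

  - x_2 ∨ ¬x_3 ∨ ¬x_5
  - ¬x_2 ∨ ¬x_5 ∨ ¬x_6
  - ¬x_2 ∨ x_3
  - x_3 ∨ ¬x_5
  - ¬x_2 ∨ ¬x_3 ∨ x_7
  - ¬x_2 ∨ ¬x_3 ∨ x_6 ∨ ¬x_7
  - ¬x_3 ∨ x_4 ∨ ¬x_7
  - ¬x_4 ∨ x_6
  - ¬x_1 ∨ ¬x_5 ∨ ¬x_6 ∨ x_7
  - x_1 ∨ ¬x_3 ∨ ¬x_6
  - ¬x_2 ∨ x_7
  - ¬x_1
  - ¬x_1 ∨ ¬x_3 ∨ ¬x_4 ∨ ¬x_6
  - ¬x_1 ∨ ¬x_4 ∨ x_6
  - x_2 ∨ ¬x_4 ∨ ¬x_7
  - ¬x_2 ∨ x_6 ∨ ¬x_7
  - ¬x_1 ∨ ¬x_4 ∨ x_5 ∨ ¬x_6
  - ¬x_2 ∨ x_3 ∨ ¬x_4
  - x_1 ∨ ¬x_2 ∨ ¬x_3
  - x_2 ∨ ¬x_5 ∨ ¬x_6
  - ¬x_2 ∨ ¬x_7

x_1 = False; x_2 = False; x_3 = False; x_4 = True; x_5 = False; x_6 = True; x_7 = False

Unit clause (¬x_1) forces x_1 = False.
Try x_2 = True:
  (¬x_2 ∨ x_3) forces x_3 = True.
  clause (x_1 ∨ ¬x_2 ∨ ¬x_3) is falsified — backtrack.
So x_2 = False.
Set x_3 = False.
  then (x_3 ∨ ¬x_5) forces x_5 = False.
Set x_4 = True.
  then (¬x_4 ∨ x_6) forces x_6 = True.
  then (x_2 ∨ ¬x_4 ∨ ¬x_7) forces x_7 = False.
All clauses satisfied.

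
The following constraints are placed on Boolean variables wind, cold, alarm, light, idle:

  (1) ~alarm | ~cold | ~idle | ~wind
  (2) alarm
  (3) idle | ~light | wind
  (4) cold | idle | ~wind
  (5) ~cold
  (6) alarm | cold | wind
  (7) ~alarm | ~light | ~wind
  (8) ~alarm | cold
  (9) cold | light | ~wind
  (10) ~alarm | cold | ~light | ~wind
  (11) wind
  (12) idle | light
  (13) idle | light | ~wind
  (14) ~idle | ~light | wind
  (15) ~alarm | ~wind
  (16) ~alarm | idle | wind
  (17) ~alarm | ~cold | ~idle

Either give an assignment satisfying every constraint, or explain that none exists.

Case wind = True:
  (alarm) forces alarm = True.
  Clause (~alarm | ~wind) is falsified — contradiction.
Case wind = False:
  Clause (wind) is falsified — contradiction.
Both cases fail, so the formula is unsatisfiable.

No satisfying assignment exists.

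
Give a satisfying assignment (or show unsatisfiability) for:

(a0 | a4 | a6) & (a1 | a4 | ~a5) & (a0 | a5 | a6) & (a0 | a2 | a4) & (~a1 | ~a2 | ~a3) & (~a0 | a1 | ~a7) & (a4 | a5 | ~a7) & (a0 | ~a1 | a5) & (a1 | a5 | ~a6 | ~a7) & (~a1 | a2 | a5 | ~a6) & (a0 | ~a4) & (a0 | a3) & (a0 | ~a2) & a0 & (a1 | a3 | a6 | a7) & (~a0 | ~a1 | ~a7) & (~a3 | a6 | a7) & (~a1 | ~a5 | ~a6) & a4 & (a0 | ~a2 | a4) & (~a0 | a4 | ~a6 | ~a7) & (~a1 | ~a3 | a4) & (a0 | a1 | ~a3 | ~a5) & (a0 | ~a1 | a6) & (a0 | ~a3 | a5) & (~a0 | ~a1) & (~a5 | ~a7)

Unit clause (a0) forces a0 = True.
Unit clause (a4) forces a4 = True.
In (~a0 | ~a1) only ~a1 is left, so a1 = False.
In (~a0 | a1 | ~a7) only ~a7 is left, so a7 = False.
Set a2 = True.
Set a3 = True.
  then (~a3 | a6 | a7) forces a6 = True.
Set a5 = True.
All clauses satisfied.

a0 = True, a1 = False, a2 = True, a3 = True, a4 = True, a5 = True, a6 = True, a7 = False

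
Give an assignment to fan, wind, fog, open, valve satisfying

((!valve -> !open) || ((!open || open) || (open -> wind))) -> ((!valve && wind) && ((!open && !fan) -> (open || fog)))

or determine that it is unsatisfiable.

fan=T; wind=T; fog=F; open=T; valve=F

  ((!valve -> !open) || ((!open || open) || (open -> wind))) -> ((!valve && wind) && ((!open && !fan) -> (open || fog))) = True
    (!valve -> !open) || ((!open || open) || (open -> wind)) = True
      !valve -> !open = False
        !valve = True
        !open = False
      (!open || open) || (open -> wind) = True
        !open || open = True
          !open = False
        open -> wind = True
    (!valve && wind) && ((!open && !fan) -> (open || fog)) = True
      !valve && wind = True
        !valve = True
      (!open && !fan) -> (open || fog) = True
        !open && !fan = False
          !open = False
          !fan = False
        open || fog = True
The formula evaluates to True.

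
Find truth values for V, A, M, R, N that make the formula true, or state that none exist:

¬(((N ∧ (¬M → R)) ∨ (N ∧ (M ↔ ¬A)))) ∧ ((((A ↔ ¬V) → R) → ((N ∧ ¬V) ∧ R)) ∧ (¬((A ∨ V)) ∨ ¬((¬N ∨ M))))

V = True, A = False, M = False, R = False, N = True

  ¬(((N ∧ (¬M → R)) ∨ (N ∧ (M ↔ ¬A)))) = True
    (N ∧ (¬M → R)) ∨ (N ∧ (M ↔ ¬A)) = False
      N ∧ (¬M → R) = False
        ¬M → R = False
          ¬M = True
      N ∧ (M ↔ ¬A) = False
        M ↔ ¬A = False
          ¬A = True
  (((A ↔ ¬V) → R) → ((N ∧ ¬V) ∧ R)) ∧ (¬((A ∨ V)) ∨ ¬((¬N ∨ M))) = True
    ((A ↔ ¬V) → R) → ((N ∧ ¬V) ∧ R) = True
      (A ↔ ¬V) → R = False
        A ↔ ¬V = True
          ¬V = False
      (N ∧ ¬V) ∧ R = False
        N ∧ ¬V = False
          ¬V = False
    ¬((A ∨ V)) ∨ ¬((¬N ∨ M)) = True
      ¬((A ∨ V)) = False
        A ∨ V = True
      ¬((¬N ∨ M)) = True
        ¬N ∨ M = False
          ¬N = False
Both conjuncts True, so the formula holds.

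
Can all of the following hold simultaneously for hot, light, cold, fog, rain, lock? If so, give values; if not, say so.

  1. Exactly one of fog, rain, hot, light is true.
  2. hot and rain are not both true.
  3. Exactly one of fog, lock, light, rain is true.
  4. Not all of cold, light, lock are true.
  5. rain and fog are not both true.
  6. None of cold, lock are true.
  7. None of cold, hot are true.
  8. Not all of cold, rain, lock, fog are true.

hot=F; light=F; cold=F; fog=T; rain=F; lock=F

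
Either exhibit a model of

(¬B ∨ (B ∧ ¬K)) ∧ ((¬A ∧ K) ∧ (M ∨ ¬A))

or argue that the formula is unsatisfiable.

K = True, B = False, M = False, A = False

  ¬B ∨ (B ∧ ¬K) = True
    ¬B = True
    B ∧ ¬K = False
      ¬K = False
  (¬A ∧ K) ∧ (M ∨ ¬A) = True
    ¬A ∧ K = True
      ¬A = True
    M ∨ ¬A = True
      ¬A = True
Both conjuncts True, so the formula holds.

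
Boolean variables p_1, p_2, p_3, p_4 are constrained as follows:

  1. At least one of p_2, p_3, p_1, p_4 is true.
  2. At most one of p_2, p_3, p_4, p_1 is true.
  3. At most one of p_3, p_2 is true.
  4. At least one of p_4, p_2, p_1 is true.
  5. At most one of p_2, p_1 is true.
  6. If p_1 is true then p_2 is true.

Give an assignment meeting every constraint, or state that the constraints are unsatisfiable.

p_1 = False; p_2 = False; p_3 = False; p_4 = True

  (1) {p_2, p_3, p_1, p_4}: 1 true — at least one ✓
  (2) {p_2, p_3, p_4, p_1}: 1 true — at most one ✓
  (3) {p_3, p_2}: 0 true — at most one ✓
  (4) {p_4, p_2, p_1}: 1 true — at least one ✓
  (5) {p_2, p_1}: 0 true — at most one ✓
  (6) p_1=F ⇒ p_2: vacuous ✓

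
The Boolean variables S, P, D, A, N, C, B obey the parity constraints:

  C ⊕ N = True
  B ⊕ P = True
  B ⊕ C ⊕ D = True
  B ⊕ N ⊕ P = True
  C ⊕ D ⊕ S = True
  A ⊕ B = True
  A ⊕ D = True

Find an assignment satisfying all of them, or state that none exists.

S = True; P = False; D = True; A = False; N = False; C = True; B = True

C ⊕ N = T ⊕ F = True ✓
B ⊕ P = T ⊕ F = True ✓
B ⊕ C ⊕ D = T ⊕ T ⊕ T = True ✓
B ⊕ N ⊕ P = T ⊕ F ⊕ F = True ✓
C ⊕ D ⊕ S = T ⊕ T ⊕ T = True ✓
A ⊕ B = F ⊕ T = True ✓
A ⊕ D = F ⊕ T = True ✓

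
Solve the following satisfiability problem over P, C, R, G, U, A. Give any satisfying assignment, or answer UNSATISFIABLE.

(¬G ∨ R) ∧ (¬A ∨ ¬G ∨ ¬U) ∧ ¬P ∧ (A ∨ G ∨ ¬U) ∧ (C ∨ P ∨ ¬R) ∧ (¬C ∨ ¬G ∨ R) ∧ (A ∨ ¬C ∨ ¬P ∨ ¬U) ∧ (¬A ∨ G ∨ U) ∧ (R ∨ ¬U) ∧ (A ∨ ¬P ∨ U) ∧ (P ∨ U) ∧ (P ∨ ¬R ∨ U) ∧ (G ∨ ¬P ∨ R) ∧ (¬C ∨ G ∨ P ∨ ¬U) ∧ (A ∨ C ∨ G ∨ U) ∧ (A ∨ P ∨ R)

Unit clause (¬P) forces P = False.
In (P ∨ U) only U is left, so U = True.
In (R ∨ ¬U) only R is left, so R = True.
In (C ∨ P ∨ ¬R) only C is left, so C = True.
In (¬C ∨ G ∨ P ∨ ¬U) only G is left, so G = True.
In (¬A ∨ ¬G ∨ ¬U) only ¬A is left, so A = False.
All clauses satisfied.

P: False, C: True, R: True, G: True, U: True, A: False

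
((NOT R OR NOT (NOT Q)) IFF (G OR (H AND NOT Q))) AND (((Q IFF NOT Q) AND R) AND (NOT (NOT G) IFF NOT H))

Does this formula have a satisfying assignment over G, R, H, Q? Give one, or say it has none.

Unsatisfiable

The conjunct Q IFF NOT Q is unsatisfiable on its own:
  Q=F: evaluates to False.
  Q=T: evaluates to False.
So the whole conjunction is unsatisfiable.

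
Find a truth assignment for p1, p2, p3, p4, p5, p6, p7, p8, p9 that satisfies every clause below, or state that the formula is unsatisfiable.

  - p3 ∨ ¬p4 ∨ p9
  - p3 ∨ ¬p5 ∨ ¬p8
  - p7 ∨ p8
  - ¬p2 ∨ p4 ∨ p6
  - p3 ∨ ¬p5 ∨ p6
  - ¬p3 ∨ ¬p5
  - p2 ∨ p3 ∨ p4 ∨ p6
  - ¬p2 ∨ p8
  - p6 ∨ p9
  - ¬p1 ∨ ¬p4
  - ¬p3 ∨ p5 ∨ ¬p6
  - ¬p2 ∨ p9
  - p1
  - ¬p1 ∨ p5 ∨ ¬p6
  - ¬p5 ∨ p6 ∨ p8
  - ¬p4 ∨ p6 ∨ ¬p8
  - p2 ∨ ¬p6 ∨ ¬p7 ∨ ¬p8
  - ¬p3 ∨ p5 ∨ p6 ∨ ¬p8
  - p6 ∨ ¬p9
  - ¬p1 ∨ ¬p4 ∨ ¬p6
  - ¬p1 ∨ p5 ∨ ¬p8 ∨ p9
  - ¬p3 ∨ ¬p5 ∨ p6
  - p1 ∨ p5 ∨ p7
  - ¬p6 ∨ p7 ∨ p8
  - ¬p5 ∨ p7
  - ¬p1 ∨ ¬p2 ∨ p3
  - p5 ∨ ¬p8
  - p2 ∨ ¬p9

p1=T; p2=F; p3=F; p4=F; p5=T; p6=T; p7=T; p8=F; p9=F

Unit clause (p1) forces p1 = True.
In (¬p1 ∨ ¬p4) only ¬p4 is left, so p4 = False.
Set p2 = False.
  then (p2 ∨ ¬p9) forces p9 = False.
  then (p6 ∨ p9) forces p6 = True.
  then (¬p1 ∨ p5 ∨ ¬p6) forces p5 = True.
  then (¬p5 ∨ p7) forces p7 = True.
  then (¬p3 ∨ ¬p5) forces p3 = False.
  then (p2 ∨ ¬p6 ∨ ¬p7 ∨ ¬p8) forces p8 = False.
All clauses satisfied.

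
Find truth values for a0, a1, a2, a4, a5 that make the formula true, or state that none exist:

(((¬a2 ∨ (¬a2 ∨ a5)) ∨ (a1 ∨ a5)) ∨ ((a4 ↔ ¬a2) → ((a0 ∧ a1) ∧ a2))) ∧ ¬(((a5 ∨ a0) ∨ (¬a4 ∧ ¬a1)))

a0: False; a1: False; a2: False; a4: True; a5: False

  ((¬a2 ∨ (¬a2 ∨ a5)) ∨ (a1 ∨ a5)) ∨ ((a4 ↔ ¬a2) → ((a0 ∧ a1) ∧ a2)) = True
    (¬a2 ∨ (¬a2 ∨ a5)) ∨ (a1 ∨ a5) = True
      ¬a2 ∨ (¬a2 ∨ a5) = True
        ¬a2 = True
        ¬a2 ∨ a5 = True
          ¬a2 = True
      a1 ∨ a5 = False
    (a4 ↔ ¬a2) → ((a0 ∧ a1) ∧ a2) = False
      a4 ↔ ¬a2 = True
        ¬a2 = True
      (a0 ∧ a1) ∧ a2 = False
        a0 ∧ a1 = False
  ¬(((a5 ∨ a0) ∨ (¬a4 ∧ ¬a1))) = True
    (a5 ∨ a0) ∨ (¬a4 ∧ ¬a1) = False
      a5 ∨ a0 = False
      ¬a4 ∧ ¬a1 = False
        ¬a4 = False
        ¬a1 = True
Both conjuncts True, so the formula holds.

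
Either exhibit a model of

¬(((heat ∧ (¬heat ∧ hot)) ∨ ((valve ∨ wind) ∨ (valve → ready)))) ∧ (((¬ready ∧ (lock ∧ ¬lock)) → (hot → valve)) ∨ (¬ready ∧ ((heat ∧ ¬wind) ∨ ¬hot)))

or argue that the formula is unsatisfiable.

UNSATISFIABLE

The conjunct ¬(((heat ∧ (¬heat ∧ hot)) ∨ ((valve ∨ wind) ∨ (valve → ready)))) is unsatisfiable on its own:
  valve = True: this becomes ¬(((heat ∧ (¬heat ∧ hot)) ∨ True)) = False.
  valve = False: this becomes ¬(((heat ∧ (¬heat ∧ hot)) ∨ True)) = False.
So the whole conjunction is unsatisfiable.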